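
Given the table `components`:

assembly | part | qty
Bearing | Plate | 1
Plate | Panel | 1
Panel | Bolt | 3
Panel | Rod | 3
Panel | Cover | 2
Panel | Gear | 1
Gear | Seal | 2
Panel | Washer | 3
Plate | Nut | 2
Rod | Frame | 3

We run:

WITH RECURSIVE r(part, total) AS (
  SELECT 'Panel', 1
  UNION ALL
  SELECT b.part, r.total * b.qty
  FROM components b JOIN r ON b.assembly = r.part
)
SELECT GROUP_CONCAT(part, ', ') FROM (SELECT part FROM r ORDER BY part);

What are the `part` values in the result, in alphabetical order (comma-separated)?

Base: (Panel, total=1).
Iteration 1: components of {Panel} -> Bolt = 1*3 = 3, Cover = 1*2 = 2, Gear = 1*1 = 1, Rod = 1*3 = 3, Washer = 1*3 = 3.
Iteration 2: components of {Bolt,Cover,Gear,Rod,Washer} -> Frame = 3*3 = 9, Seal = 1*2 = 2.
Iteration 3: no further components; recursion stops.

Bolt, Cover, Frame, Gear, Panel, Rod, Seal, Washer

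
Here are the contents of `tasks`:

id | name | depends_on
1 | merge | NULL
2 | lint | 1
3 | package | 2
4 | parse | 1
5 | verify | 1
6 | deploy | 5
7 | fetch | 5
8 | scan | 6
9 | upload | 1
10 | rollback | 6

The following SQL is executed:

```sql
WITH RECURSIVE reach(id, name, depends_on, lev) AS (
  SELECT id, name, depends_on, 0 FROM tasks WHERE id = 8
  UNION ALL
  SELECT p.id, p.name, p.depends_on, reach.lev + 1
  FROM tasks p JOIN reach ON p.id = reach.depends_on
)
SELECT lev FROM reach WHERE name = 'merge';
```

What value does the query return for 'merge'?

Base: id=8 (scan), depends_on=6, lev 0.
Iteration 1: join on id=6 -> deploy (id 6, depends_on=5, lev 1).
Iteration 2: join on id=5 -> verify (id 5, depends_on=1, lev 2).
Iteration 3: join on id=1 -> merge (id 1, depends_on=NULL, lev 3).
Iteration 4: depends_on is NULL; no match; recursion stops.

3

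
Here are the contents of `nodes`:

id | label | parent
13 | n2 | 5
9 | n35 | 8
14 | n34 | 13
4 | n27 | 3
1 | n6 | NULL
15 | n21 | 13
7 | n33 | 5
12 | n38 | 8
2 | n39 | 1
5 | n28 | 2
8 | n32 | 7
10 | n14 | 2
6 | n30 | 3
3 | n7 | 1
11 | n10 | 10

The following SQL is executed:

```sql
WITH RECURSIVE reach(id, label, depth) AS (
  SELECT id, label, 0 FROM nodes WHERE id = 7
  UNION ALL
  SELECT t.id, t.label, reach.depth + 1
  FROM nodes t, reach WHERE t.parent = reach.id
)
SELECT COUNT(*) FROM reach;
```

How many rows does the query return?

Base: id=7 (n33) at depth 0.
Iteration 1: rows with parent in {7} -> n32 (id 8, depth 1).
Iteration 2: rows with parent in {8} -> n35 (id 9, depth 2), n38 (id 12, depth 2).
Iteration 3: no rows with parent in {9,12}; recursion stops.
Total rows emitted: 4.

4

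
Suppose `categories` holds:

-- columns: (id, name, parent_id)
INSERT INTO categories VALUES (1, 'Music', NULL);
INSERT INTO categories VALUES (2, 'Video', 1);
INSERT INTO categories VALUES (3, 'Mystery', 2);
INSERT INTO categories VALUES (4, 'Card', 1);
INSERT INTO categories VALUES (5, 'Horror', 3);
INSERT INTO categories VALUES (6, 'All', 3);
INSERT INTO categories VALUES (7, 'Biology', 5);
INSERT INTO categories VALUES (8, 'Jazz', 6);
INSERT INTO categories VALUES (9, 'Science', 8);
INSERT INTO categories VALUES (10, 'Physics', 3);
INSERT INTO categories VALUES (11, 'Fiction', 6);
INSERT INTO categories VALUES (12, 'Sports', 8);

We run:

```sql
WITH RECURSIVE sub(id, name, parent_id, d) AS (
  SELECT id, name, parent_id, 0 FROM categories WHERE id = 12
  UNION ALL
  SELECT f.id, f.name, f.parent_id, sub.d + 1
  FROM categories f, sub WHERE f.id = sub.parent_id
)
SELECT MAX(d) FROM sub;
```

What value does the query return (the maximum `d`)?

5

Base: id=12 (Sports), parent_id=8, d 0.
Iteration 1: join on id=8 -> Jazz (id 8, parent_id=6, d 1).
Iteration 2: join on id=6 -> All (id 6, parent_id=3, d 2).
Iteration 3: join on id=3 -> Mystery (id 3, parent_id=2, d 3).
Iteration 4: join on id=2 -> Video (id 2, parent_id=1, d 4).
Iteration 5: join on id=1 -> Music (id 1, parent_id=NULL, d 5).
Iteration 6: parent_id is NULL; no match; recursion stops.
d values: 0, 1, 2, 3, 4, 5; the maximum is 5.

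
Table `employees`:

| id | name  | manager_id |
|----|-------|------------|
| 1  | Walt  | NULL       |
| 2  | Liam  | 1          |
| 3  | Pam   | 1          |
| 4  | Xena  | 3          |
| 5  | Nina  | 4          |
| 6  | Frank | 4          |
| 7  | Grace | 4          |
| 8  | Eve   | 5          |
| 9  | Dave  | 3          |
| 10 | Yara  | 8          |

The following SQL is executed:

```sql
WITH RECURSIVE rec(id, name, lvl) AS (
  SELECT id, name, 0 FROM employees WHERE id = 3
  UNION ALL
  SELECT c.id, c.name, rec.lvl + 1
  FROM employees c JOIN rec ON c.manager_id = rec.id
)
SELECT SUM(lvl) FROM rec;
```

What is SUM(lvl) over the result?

15

Base: id=3 (Pam) at lvl 0.
Iteration 1: rows with manager_id in {3} -> Xena (id 4, lvl 1), Dave (id 9, lvl 1).
Iteration 2: rows with manager_id in {4,9} -> Nina (id 5, lvl 2), Frank (id 6, lvl 2), Grace (id 7, lvl 2).
Iteration 3: rows with manager_id in {5,6,7} -> Eve (id 8, lvl 3).
Iteration 4: rows with manager_id in {8} -> Yara (id 10, lvl 4).
Iteration 5: no rows with manager_id in {10}; recursion stops.
SUM(lvl) = 0 + 1 + 1 + 2 + 2 + 2 + 3 + 4 = 15.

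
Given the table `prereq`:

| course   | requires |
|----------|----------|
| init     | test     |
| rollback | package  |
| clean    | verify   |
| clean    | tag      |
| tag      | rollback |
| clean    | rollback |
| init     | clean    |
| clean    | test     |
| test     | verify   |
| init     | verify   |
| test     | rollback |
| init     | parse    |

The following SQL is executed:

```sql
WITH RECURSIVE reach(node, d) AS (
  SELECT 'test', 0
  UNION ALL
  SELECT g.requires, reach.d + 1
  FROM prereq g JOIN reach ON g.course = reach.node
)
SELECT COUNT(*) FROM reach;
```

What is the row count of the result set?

4

Base: (test, d=0).
Iteration 1: edges from {test} -> (rollback, d=1), (verify, d=1).
Iteration 2: edges from {rollback,verify} -> (package, d=2).
Iteration 3: no outgoing edges from {package}; recursion stops.
Total rows emitted: 4.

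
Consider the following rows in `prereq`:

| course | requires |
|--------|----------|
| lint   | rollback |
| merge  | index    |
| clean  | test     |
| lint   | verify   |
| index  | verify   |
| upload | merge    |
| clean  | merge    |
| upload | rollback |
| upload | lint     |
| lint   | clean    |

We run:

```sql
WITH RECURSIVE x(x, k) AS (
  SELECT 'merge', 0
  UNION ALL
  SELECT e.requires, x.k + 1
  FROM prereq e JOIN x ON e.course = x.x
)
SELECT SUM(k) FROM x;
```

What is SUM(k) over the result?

Base: (merge, k=0).
Iteration 1: edges from {merge} -> (index, k=1).
Iteration 2: edges from {index} -> (verify, k=2).
Iteration 3: no outgoing edges from {verify}; recursion stops.
SUM(k) = 0 + 1 + 2 = 3.

3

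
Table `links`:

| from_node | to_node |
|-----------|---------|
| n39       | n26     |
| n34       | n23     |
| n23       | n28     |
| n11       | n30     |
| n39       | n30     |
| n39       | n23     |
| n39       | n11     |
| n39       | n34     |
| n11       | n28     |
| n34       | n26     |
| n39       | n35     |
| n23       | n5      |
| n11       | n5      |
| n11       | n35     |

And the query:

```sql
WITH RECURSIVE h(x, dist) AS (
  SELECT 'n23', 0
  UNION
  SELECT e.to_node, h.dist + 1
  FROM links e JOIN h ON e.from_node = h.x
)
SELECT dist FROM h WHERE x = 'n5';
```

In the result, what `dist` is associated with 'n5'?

1

Base: (n23, dist=0).
Iteration 1: edges from {n23} -> (n28, dist=1), (n5, dist=1).
Iteration 2: no outgoing edges from {n28,n5}; recursion stops.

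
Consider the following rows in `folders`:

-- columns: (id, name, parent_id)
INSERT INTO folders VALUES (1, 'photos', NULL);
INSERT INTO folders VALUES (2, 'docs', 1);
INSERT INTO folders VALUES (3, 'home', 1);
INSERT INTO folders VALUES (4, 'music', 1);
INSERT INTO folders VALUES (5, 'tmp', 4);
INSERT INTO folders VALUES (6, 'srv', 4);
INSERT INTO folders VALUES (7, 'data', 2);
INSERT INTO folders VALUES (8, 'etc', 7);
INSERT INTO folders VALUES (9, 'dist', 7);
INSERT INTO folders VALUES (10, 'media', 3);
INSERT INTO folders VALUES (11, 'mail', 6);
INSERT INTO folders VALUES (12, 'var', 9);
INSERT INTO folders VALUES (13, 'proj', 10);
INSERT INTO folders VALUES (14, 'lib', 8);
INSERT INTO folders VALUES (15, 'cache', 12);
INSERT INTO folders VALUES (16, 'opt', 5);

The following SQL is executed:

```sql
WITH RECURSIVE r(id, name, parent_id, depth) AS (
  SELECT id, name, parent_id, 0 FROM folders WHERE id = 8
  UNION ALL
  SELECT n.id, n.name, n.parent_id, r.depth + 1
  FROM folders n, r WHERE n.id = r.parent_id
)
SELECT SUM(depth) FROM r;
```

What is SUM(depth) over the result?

6

Base: id=8 (etc), parent_id=7, depth 0.
Iteration 1: join on id=7 -> data (id 7, parent_id=2, depth 1).
Iteration 2: join on id=2 -> docs (id 2, parent_id=1, depth 2).
Iteration 3: join on id=1 -> photos (id 1, parent_id=NULL, depth 3).
Iteration 4: parent_id is NULL; no match; recursion stops.
SUM(depth) = 0 + 1 + 2 + 3 = 6.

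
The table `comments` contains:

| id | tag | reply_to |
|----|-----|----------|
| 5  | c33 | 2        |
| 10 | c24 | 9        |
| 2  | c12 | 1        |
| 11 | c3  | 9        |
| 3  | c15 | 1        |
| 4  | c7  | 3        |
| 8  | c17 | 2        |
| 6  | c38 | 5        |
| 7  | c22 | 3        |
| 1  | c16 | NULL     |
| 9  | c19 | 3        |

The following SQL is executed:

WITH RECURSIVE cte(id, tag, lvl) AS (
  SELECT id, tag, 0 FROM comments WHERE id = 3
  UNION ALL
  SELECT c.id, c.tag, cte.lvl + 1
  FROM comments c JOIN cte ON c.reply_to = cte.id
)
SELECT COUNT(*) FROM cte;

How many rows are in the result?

Base: id=3 (c15) at lvl 0.
Iteration 1: rows with reply_to in {3} -> c7 (id 4, lvl 1), c22 (id 7, lvl 1), c19 (id 9, lvl 1).
Iteration 2: rows with reply_to in {4,7,9} -> c24 (id 10, lvl 2), c3 (id 11, lvl 2).
Iteration 3: no rows with reply_to in {10,11}; recursion stops.
Total rows emitted: 6.

6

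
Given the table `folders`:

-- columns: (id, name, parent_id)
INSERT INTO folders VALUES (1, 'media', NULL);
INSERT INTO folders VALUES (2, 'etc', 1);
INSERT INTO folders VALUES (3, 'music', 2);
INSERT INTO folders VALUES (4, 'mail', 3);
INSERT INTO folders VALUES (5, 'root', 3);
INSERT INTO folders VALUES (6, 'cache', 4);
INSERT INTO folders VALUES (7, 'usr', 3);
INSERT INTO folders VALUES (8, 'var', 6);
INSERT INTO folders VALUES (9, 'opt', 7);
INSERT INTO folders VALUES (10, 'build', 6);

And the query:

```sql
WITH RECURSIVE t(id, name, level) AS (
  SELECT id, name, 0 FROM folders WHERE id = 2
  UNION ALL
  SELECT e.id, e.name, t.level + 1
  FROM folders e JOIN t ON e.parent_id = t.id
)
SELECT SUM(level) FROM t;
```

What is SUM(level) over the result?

Base: id=2 (etc) at level 0.
Iteration 1: rows with parent_id in {2} -> music (id 3, level 1).
Iteration 2: rows with parent_id in {3} -> mail (id 4, level 2), root (id 5, level 2), usr (id 7, level 2).
Iteration 3: rows with parent_id in {4,5,7} -> cache (id 6, level 3), opt (id 9, level 3).
Iteration 4: rows with parent_id in {6,9} -> var (id 8, level 4), build (id 10, level 4).
Iteration 5: no rows with parent_id in {8,10}; recursion stops.
SUM(level) = 0 + 1 + 2 + 2 + 2 + 3 + 3 + 4 + 4 = 21.

21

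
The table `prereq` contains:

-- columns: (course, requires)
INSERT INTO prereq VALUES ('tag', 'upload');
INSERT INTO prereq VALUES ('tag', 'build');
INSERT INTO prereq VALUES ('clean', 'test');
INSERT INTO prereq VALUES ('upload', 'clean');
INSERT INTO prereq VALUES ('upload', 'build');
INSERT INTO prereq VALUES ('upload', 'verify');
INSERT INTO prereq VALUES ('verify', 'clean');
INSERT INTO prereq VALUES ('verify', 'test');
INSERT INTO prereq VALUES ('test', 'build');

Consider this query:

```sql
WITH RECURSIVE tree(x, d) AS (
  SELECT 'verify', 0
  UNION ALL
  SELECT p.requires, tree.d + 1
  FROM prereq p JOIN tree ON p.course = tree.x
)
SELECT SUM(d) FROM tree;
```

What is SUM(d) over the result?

9

Base: (verify, d=0).
Iteration 1: edges from {verify} -> (clean, d=1), (test, d=1).
Iteration 2: edges from {clean,test} -> (build, d=2), (test, d=2).
Iteration 3: edges from {build,test} -> (build, d=3).
Iteration 4: no outgoing edges from {build}; recursion stops.
SUM(d) = 0 + 1 + 1 + 2 + 2 + 3 = 9.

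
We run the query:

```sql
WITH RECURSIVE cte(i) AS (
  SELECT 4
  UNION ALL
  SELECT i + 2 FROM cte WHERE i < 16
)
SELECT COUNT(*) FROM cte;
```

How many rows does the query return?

Base: i=4.
Iteration 1: 4 < 16 holds -> i = 4 + 2 = 6.
Iteration 2: 6 < 16 holds -> i = 6 + 2 = 8.
Iteration 3: 8 < 16 holds -> i = 8 + 2 = 10.
Iteration 4: 10 < 16 holds -> i = 10 + 2 = 12.
Iteration 5: 12 < 16 holds -> i = 12 + 2 = 14.
Iteration 6: 14 < 16 holds -> i = 14 + 2 = 16.
Iteration 7: 16 < 16 fails; recursion stops.
Total rows emitted: 7.

7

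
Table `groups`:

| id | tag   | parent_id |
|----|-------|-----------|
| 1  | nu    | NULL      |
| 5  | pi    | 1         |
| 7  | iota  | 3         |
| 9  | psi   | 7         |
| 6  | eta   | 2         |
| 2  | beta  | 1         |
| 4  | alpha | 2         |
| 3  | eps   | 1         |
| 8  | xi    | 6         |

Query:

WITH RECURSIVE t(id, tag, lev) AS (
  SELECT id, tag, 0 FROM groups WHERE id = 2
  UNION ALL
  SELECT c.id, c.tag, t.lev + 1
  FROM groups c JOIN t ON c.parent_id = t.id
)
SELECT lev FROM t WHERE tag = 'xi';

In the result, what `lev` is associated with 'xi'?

Base: id=2 (beta) at lev 0.
Iteration 1: rows with parent_id in {2} -> alpha (id 4, lev 1), eta (id 6, lev 1).
Iteration 2: rows with parent_id in {4,6} -> xi (id 8, lev 2).
Iteration 3: no rows with parent_id in {8}; recursion stops.

2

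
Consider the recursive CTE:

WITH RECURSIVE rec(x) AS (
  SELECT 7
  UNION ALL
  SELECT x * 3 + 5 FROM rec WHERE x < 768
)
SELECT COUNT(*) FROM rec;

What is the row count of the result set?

6

Base: x=7.
Iteration 1: 7 < 768 holds -> x = 7 * 3 + 5 = 26.
Iteration 2: 26 < 768 holds -> x = 26 * 3 + 5 = 83.
Iteration 3: 83 < 768 holds -> x = 83 * 3 + 5 = 254.
Iteration 4: 254 < 768 holds -> x = 254 * 3 + 5 = 767.
Iteration 5: 767 < 768 holds -> x = 767 * 3 + 5 = 2306.
Iteration 6: 2306 < 768 fails; recursion stops.
Total rows emitted: 6.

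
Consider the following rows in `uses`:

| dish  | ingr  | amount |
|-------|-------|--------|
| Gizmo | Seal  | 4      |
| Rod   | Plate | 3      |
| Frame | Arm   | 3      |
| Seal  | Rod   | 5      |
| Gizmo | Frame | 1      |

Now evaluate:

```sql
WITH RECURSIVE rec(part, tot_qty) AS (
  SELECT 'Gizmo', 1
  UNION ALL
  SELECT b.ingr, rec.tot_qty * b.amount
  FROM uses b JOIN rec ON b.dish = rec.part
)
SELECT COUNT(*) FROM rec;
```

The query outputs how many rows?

6

Base: (Gizmo, tot_qty=1).
Iteration 1: components of {Gizmo} -> Frame = 1*1 = 1, Seal = 1*4 = 4.
Iteration 2: components of {Frame,Seal} -> Arm = 1*3 = 3, Rod = 4*5 = 20.
Iteration 3: components of {Arm,Rod} -> Plate = 20*3 = 60.
Iteration 4: no further components; recursion stops.
Total rows emitted: 6.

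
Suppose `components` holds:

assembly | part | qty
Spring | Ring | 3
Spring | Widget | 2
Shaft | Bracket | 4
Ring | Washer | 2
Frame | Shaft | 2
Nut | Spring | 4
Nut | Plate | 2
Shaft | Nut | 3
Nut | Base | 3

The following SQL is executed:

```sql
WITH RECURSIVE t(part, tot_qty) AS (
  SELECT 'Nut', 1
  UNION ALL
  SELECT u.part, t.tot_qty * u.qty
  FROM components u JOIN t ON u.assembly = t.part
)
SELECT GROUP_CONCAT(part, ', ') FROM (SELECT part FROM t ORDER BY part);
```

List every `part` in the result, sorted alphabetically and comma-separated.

Base: (Nut, tot_qty=1).
Iteration 1: components of {Nut} -> Base = 1*3 = 3, Plate = 1*2 = 2, Spring = 1*4 = 4.
Iteration 2: components of {Base,Plate,Spring} -> Ring = 4*3 = 12, Widget = 4*2 = 8.
Iteration 3: components of {Ring,Widget} -> Washer = 12*2 = 24.
Iteration 4: no further components; recursion stops.

Base, Nut, Plate, Ring, Spring, Washer, Widget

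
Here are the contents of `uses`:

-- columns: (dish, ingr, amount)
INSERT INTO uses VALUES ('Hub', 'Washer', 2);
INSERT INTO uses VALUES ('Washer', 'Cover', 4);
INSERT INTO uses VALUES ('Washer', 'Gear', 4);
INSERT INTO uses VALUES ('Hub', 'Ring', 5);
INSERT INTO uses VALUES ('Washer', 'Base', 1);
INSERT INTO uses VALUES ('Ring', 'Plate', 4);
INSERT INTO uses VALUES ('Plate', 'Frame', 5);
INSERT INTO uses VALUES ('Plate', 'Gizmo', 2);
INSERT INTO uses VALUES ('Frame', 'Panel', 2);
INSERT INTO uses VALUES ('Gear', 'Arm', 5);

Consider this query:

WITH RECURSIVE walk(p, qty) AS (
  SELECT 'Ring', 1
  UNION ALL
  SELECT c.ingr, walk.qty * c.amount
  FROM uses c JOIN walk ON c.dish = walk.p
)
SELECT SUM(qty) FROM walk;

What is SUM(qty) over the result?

Base: (Ring, qty=1).
Iteration 1: components of {Ring} -> Plate = 1*4 = 4.
Iteration 2: components of {Plate} -> Frame = 4*5 = 20, Gizmo = 4*2 = 8.
Iteration 3: components of {Frame,Gizmo} -> Panel = 20*2 = 40.
Iteration 4: no further components; recursion stops.
SUM(qty) = 1 + 4 + 20 + 8 + 40 = 73.

73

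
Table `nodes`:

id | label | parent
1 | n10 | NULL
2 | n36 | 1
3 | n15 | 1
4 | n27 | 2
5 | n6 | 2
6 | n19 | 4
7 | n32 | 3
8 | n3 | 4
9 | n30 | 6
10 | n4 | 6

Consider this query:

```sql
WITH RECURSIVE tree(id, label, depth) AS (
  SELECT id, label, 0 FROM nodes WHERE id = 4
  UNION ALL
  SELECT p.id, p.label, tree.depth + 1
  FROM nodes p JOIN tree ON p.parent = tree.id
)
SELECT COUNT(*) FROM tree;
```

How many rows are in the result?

5

Base: id=4 (n27) at depth 0.
Iteration 1: rows with parent in {4} -> n19 (id 6, depth 1), n3 (id 8, depth 1).
Iteration 2: rows with parent in {6,8} -> n30 (id 9, depth 2), n4 (id 10, depth 2).
Iteration 3: no rows with parent in {9,10}; recursion stops.
Total rows emitted: 5.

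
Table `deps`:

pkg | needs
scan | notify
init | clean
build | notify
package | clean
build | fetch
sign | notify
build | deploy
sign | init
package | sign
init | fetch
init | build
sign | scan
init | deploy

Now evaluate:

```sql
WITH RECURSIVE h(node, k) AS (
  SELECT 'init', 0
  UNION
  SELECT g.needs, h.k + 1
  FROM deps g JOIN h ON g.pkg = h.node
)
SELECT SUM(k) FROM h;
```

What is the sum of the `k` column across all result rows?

Base: (init, k=0).
Iteration 1: edges from {init} -> (build, k=1), (clean, k=1), (deploy, k=1), (fetch, k=1).
Iteration 2: edges from {build,clean,deploy,fetch} -> (deploy, k=2), (fetch, k=2), (notify, k=2).
Iteration 3: no outgoing edges from {deploy,fetch,notify}; recursion stops.
SUM(k) = 0 + 1 + 1 + 1 + 1 + 2 + 2 + 2 = 10.

10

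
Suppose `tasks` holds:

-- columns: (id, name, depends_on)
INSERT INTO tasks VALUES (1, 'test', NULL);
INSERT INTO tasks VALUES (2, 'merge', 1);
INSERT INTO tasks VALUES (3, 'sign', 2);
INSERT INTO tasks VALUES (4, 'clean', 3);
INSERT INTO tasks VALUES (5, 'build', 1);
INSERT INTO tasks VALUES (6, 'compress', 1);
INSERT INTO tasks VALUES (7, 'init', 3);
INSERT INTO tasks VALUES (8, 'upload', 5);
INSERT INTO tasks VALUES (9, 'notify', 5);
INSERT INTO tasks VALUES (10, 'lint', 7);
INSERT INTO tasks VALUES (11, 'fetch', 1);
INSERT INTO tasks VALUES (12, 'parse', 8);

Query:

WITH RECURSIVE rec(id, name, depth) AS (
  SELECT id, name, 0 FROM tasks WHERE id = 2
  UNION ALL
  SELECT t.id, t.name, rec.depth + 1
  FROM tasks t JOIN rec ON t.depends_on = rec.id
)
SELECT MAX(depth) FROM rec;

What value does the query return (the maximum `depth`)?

Base: id=2 (merge) at depth 0.
Iteration 1: rows with depends_on in {2} -> sign (id 3, depth 1).
Iteration 2: rows with depends_on in {3} -> clean (id 4, depth 2), init (id 7, depth 2).
Iteration 3: rows with depends_on in {4,7} -> lint (id 10, depth 3).
Iteration 4: no rows with depends_on in {10}; recursion stops.
depth values: 0, 1, 2, 2, 3; the maximum is 3.

3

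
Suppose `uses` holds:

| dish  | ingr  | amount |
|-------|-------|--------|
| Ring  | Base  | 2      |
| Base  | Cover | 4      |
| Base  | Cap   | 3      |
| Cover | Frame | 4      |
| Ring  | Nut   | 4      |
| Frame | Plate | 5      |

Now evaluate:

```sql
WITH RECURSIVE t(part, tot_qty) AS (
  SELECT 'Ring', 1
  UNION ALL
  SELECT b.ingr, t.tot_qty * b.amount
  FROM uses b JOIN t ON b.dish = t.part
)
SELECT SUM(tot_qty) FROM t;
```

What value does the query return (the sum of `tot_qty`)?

Base: (Ring, tot_qty=1).
Iteration 1: components of {Ring} -> Base = 1*2 = 2, Nut = 1*4 = 4.
Iteration 2: components of {Base,Nut} -> Cap = 2*3 = 6, Cover = 2*4 = 8.
Iteration 3: components of {Cap,Cover} -> Frame = 8*4 = 32.
Iteration 4: components of {Frame} -> Plate = 32*5 = 160.
Iteration 5: no further components; recursion stops.
SUM(tot_qty) = 1 + 2 + 4 + 8 + 6 + 32 + 160 = 213.

213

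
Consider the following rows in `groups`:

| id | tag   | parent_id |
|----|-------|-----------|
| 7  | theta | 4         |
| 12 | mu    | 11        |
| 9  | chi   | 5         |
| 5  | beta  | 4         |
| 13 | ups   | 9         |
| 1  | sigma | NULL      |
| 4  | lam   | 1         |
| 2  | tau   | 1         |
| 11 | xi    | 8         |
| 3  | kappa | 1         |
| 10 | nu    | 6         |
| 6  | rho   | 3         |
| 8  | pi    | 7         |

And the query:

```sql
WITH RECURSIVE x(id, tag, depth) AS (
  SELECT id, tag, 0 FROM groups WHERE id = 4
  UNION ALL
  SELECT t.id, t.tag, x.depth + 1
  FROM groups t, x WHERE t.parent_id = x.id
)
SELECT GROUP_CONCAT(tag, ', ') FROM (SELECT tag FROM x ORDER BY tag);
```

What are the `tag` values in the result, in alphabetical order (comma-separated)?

Base: id=4 (lam) at depth 0.
Iteration 1: rows with parent_id in {4} -> beta (id 5, depth 1), theta (id 7, depth 1).
Iteration 2: rows with parent_id in {5,7} -> pi (id 8, depth 2), chi (id 9, depth 2).
Iteration 3: rows with parent_id in {8,9} -> xi (id 11, depth 3), ups (id 13, depth 3).
Iteration 4: rows with parent_id in {11,13} -> mu (id 12, depth 4).
Iteration 5: no rows with parent_id in {12}; recursion stops.

beta, chi, lam, mu, pi, theta, ups, xi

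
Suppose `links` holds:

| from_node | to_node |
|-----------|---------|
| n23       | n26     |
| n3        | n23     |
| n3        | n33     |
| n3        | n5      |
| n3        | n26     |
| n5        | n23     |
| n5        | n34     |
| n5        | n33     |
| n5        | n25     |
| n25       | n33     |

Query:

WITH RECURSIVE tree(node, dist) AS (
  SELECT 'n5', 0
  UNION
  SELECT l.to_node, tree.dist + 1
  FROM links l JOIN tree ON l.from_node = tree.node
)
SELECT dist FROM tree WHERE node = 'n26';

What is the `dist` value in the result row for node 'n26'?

Base: (n5, dist=0).
Iteration 1: edges from {n5} -> (n23, dist=1), (n25, dist=1), (n33, dist=1), (n34, dist=1).
Iteration 2: edges from {n23,n25,n33,n34} -> (n26, dist=2), (n33, dist=2).
Iteration 3: no outgoing edges from {n26,n33}; recursion stops.

2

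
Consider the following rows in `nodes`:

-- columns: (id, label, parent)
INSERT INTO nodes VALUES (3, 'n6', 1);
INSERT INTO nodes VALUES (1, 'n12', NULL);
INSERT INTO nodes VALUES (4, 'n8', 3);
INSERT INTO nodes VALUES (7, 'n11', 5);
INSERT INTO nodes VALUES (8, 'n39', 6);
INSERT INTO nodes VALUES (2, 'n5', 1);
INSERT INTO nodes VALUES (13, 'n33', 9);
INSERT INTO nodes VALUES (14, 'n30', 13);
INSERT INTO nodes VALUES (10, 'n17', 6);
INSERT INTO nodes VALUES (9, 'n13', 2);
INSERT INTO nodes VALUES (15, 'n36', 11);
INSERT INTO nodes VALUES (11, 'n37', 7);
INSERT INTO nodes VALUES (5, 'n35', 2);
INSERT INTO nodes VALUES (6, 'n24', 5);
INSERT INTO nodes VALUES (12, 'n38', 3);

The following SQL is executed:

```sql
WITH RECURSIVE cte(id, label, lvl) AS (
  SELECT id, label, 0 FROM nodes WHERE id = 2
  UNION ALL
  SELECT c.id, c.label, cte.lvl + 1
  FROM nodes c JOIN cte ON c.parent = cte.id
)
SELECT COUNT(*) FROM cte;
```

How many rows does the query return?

Base: id=2 (n5) at lvl 0.
Iteration 1: rows with parent in {2} -> n35 (id 5, lvl 1), n13 (id 9, lvl 1).
Iteration 2: rows with parent in {5,9} -> n24 (id 6, lvl 2), n11 (id 7, lvl 2), n33 (id 13, lvl 2).
Iteration 3: rows with parent in {6,7,13} -> n39 (id 8, lvl 3), n17 (id 10, lvl 3), n37 (id 11, lvl 3), n30 (id 14, lvl 3).
Iteration 4: rows with parent in {8,10,11,14} -> n36 (id 15, lvl 4).
Iteration 5: no rows with parent in {15}; recursion stops.
Total rows emitted: 11.

11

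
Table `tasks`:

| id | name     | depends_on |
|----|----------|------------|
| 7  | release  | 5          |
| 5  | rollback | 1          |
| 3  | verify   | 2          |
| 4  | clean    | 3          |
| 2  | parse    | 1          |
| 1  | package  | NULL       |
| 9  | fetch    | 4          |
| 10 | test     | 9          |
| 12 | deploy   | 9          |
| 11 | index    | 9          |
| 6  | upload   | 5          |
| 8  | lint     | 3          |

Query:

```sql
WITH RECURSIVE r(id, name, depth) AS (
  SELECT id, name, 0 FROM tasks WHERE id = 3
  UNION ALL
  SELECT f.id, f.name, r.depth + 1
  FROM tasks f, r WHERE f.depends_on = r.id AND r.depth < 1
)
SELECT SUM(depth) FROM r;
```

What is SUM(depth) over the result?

2

Base: id=3 (verify) at depth 0.
Iteration 1: rows with depends_on in {3} -> clean (id 4, depth 1), lint (id 8, depth 1).
Iteration 2: depth < 1 fails for all current rows; recursion stops.
SUM(depth) = 0 + 1 + 1 = 2.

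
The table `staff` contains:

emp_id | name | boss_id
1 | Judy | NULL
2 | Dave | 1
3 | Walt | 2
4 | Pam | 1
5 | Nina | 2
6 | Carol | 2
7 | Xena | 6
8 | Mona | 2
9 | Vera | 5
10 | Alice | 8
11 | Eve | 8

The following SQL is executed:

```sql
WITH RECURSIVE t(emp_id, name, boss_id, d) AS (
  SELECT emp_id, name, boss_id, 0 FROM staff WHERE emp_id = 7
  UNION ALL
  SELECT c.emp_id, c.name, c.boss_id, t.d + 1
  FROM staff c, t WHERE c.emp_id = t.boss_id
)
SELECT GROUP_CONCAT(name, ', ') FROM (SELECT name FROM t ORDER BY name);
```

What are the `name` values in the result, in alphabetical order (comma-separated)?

Carol, Dave, Judy, Xena

Base: emp_id=7 (Xena), boss_id=6, d 0.
Iteration 1: join on emp_id=6 -> Carol (id 6, boss_id=2, d 1).
Iteration 2: join on emp_id=2 -> Dave (id 2, boss_id=1, d 2).
Iteration 3: join on emp_id=1 -> Judy (id 1, boss_id=NULL, d 3).
Iteration 4: boss_id is NULL; no match; recursion stops.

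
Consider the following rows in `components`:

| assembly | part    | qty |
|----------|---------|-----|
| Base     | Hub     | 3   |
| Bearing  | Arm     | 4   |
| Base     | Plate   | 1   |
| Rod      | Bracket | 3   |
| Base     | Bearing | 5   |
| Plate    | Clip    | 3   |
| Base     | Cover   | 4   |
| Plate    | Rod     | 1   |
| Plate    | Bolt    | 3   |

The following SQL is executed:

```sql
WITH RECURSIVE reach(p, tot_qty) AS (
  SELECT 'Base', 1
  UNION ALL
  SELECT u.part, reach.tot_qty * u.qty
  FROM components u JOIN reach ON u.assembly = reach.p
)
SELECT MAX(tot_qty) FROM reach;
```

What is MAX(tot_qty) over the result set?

Base: (Base, tot_qty=1).
Iteration 1: components of {Base} -> Bearing = 1*5 = 5, Cover = 1*4 = 4, Hub = 1*3 = 3, Plate = 1*1 = 1.
Iteration 2: components of {Bearing,Cover,Hub,Plate} -> Arm = 5*4 = 20, Bolt = 1*3 = 3, Clip = 1*3 = 3, Rod = 1*1 = 1.
Iteration 3: components of {Arm,Bolt,Clip,Rod} -> Bracket = 1*3 = 3.
Iteration 4: no further components; recursion stops.
tot_qty values: 1, 1, 3, 4, 5, 1, 3, 3, 20, 3; the maximum is 20.

20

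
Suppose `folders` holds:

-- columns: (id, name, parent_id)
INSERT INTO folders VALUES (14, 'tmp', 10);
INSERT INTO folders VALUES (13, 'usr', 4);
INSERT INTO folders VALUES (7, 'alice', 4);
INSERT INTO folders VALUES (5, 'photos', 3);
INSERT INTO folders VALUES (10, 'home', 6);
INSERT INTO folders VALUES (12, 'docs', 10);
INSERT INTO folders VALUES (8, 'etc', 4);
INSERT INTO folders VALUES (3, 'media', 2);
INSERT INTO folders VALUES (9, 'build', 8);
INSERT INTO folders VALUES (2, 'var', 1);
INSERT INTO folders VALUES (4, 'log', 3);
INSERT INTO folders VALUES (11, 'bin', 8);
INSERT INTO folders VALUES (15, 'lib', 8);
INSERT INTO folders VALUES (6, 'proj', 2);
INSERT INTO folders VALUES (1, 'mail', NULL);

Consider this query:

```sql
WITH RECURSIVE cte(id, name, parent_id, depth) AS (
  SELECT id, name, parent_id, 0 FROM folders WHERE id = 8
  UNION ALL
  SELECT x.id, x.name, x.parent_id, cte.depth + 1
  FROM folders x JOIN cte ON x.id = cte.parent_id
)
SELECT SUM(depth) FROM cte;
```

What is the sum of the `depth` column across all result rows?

10

Base: id=8 (etc), parent_id=4, depth 0.
Iteration 1: join on id=4 -> log (id 4, parent_id=3, depth 1).
Iteration 2: join on id=3 -> media (id 3, parent_id=2, depth 2).
Iteration 3: join on id=2 -> var (id 2, parent_id=1, depth 3).
Iteration 4: join on id=1 -> mail (id 1, parent_id=NULL, depth 4).
Iteration 5: parent_id is NULL; no match; recursion stops.
SUM(depth) = 0 + 1 + 2 + 3 + 4 = 10.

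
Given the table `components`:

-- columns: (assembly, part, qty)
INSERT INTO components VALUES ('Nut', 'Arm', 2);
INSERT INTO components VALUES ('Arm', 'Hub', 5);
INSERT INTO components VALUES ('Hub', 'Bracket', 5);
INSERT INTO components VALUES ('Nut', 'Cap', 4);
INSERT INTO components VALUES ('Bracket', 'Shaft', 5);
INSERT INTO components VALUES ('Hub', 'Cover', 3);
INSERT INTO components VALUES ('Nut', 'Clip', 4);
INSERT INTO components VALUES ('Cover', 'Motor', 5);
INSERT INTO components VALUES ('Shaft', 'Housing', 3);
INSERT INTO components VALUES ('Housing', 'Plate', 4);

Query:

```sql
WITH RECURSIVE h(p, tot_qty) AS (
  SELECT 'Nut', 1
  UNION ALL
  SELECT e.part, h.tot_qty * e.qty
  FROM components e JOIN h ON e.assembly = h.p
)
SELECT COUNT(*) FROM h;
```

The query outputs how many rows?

Base: (Nut, tot_qty=1).
Iteration 1: components of {Nut} -> Arm = 1*2 = 2, Cap = 1*4 = 4, Clip = 1*4 = 4.
Iteration 2: components of {Arm,Cap,Clip} -> Hub = 2*5 = 10.
Iteration 3: components of {Hub} -> Bracket = 10*5 = 50, Cover = 10*3 = 30.
Iteration 4: components of {Bracket,Cover} -> Motor = 30*5 = 150, Shaft = 50*5 = 250.
Iteration 5: components of {Motor,Shaft} -> Housing = 250*3 = 750.
Iteration 6: components of {Housing} -> Plate = 750*4 = 3000.
Iteration 7: no further components; recursion stops.
Total rows emitted: 11.

11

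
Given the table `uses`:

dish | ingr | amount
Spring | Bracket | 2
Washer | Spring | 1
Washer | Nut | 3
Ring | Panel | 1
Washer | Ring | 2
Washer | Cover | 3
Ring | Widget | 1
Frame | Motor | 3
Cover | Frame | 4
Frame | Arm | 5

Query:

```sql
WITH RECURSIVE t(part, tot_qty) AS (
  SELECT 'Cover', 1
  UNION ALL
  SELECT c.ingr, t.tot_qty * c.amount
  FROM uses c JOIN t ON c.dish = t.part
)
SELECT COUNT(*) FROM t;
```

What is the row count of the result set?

Base: (Cover, tot_qty=1).
Iteration 1: components of {Cover} -> Frame = 1*4 = 4.
Iteration 2: components of {Frame} -> Arm = 4*5 = 20, Motor = 4*3 = 12.
Iteration 3: no further components; recursion stops.
Total rows emitted: 4.

4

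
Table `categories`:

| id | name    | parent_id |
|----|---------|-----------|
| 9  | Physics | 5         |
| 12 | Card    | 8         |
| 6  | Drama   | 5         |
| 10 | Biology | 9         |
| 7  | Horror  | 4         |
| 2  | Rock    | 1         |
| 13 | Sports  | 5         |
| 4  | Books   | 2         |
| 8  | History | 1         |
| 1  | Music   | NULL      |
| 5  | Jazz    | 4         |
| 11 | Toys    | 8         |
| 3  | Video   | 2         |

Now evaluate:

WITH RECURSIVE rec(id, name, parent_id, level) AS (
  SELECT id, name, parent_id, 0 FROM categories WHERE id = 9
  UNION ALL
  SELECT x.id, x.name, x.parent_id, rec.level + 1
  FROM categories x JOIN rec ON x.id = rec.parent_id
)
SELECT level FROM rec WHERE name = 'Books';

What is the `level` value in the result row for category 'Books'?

Base: id=9 (Physics), parent_id=5, level 0.
Iteration 1: join on id=5 -> Jazz (id 5, parent_id=4, level 1).
Iteration 2: join on id=4 -> Books (id 4, parent_id=2, level 2).
Iteration 3: join on id=2 -> Rock (id 2, parent_id=1, level 3).
Iteration 4: join on id=1 -> Music (id 1, parent_id=NULL, level 4).
Iteration 5: parent_id is NULL; no match; recursion stops.

2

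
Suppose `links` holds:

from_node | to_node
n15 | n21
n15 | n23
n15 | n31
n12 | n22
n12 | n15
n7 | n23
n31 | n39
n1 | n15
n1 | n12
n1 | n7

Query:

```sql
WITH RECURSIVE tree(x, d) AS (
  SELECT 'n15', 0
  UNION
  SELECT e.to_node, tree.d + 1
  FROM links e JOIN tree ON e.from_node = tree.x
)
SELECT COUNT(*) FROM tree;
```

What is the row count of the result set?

5

Base: (n15, d=0).
Iteration 1: edges from {n15} -> (n21, d=1), (n23, d=1), (n31, d=1).
Iteration 2: edges from {n21,n23,n31} -> (n39, d=2).
Iteration 3: no outgoing edges from {n39}; recursion stops.
Total rows emitted: 5.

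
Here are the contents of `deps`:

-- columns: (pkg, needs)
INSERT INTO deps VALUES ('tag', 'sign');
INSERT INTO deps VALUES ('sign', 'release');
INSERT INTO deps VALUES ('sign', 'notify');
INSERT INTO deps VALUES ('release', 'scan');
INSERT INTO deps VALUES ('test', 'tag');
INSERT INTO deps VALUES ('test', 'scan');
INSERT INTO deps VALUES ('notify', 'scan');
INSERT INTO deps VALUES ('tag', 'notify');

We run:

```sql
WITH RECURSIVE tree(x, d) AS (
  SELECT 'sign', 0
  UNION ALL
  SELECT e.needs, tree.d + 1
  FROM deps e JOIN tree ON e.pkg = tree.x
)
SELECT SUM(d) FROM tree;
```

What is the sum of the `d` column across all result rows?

Base: (sign, d=0).
Iteration 1: edges from {sign} -> (notify, d=1), (release, d=1).
Iteration 2: edges from {notify,release} -> (scan, d=2) x2. [UNION ALL keeps all 2 new rows, including repeats]
Iteration 3: no outgoing edges from {scan}; recursion stops.
SUM(d) = 0 + 1 + 1 + 2 + 2 = 6.

6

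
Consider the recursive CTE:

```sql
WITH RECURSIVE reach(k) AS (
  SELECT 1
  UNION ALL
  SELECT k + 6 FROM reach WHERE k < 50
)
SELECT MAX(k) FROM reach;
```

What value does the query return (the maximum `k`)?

Base: k=1.
Iteration 1: 1 < 50 holds -> k = 1 + 6 = 7.
Iteration 2: 7 < 50 holds -> k = 7 + 6 = 13.
Iteration 3: 13 < 50 holds -> k = 13 + 6 = 19.
Iteration 4: 19 < 50 holds -> k = 19 + 6 = 25.
Iteration 5: 25 < 50 holds -> k = 25 + 6 = 31.
Iteration 6: 31 < 50 holds -> k = 31 + 6 = 37.
Iteration 7: 37 < 50 holds -> k = 37 + 6 = 43.
Iteration 8: 43 < 50 holds -> k = 43 + 6 = 49.
Iteration 9: 49 < 50 holds -> k = 49 + 6 = 55.
Iteration 10: 55 < 50 fails; recursion stops.
k values: 1, 7, 13, 19, 25, 31, 37, 43, 49, 55; the maximum is 55.

55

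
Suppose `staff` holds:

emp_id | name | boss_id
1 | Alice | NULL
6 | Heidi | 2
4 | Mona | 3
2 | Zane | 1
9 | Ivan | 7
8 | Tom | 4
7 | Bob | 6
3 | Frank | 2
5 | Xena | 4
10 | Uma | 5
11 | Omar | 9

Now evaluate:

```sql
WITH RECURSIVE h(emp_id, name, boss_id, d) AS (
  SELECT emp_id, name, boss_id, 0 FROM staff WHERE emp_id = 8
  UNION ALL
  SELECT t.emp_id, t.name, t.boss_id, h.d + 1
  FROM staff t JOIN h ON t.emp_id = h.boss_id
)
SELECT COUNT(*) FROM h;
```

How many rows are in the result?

5

Base: emp_id=8 (Tom), boss_id=4, d 0.
Iteration 1: join on emp_id=4 -> Mona (id 4, boss_id=3, d 1).
Iteration 2: join on emp_id=3 -> Frank (id 3, boss_id=2, d 2).
Iteration 3: join on emp_id=2 -> Zane (id 2, boss_id=1, d 3).
Iteration 4: join on emp_id=1 -> Alice (id 1, boss_id=NULL, d 4).
Iteration 5: boss_id is NULL; no match; recursion stops.
Total rows emitted: 5.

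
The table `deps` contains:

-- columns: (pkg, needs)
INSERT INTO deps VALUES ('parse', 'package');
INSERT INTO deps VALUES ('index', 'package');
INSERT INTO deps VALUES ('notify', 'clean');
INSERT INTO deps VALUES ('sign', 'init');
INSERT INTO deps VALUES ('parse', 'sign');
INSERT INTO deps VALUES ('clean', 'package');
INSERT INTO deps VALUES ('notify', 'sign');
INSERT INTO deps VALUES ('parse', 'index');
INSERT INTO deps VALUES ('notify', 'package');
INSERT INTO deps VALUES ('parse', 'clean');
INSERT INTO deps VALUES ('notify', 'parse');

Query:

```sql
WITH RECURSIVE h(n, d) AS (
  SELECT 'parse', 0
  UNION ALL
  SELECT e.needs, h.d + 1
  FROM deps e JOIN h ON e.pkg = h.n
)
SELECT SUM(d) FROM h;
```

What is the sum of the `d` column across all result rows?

10

Base: (parse, d=0).
Iteration 1: edges from {parse} -> (clean, d=1), (index, d=1), (package, d=1), (sign, d=1).
Iteration 2: edges from {clean,index,package,sign} -> (init, d=2), (package, d=2) x2. [UNION ALL keeps all 3 new rows, including repeats]
Iteration 3: no outgoing edges from {init,package}; recursion stops.
SUM(d) = 0 + 1 + 1 + 1 + 1 + 2 + 2 + 2 = 10.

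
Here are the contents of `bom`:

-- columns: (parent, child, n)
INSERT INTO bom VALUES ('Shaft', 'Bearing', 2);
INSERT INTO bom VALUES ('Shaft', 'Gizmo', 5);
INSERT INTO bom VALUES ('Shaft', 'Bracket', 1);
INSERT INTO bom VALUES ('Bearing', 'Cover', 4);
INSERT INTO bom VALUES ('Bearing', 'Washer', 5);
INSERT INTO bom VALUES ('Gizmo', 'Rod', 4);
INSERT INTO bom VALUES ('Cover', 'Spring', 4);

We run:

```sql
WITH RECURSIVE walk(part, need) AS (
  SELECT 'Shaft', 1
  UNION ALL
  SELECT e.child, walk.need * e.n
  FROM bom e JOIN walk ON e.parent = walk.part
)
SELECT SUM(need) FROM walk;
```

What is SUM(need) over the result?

Base: (Shaft, need=1).
Iteration 1: components of {Shaft} -> Bearing = 1*2 = 2, Bracket = 1*1 = 1, Gizmo = 1*5 = 5.
Iteration 2: components of {Bearing,Bracket,Gizmo} -> Cover = 2*4 = 8, Rod = 5*4 = 20, Washer = 2*5 = 10.
Iteration 3: components of {Cover,Rod,Washer} -> Spring = 8*4 = 32.
Iteration 4: no further components; recursion stops.
SUM(need) = 1 + 2 + 5 + 1 + 8 + 10 + 20 + 32 = 79.

79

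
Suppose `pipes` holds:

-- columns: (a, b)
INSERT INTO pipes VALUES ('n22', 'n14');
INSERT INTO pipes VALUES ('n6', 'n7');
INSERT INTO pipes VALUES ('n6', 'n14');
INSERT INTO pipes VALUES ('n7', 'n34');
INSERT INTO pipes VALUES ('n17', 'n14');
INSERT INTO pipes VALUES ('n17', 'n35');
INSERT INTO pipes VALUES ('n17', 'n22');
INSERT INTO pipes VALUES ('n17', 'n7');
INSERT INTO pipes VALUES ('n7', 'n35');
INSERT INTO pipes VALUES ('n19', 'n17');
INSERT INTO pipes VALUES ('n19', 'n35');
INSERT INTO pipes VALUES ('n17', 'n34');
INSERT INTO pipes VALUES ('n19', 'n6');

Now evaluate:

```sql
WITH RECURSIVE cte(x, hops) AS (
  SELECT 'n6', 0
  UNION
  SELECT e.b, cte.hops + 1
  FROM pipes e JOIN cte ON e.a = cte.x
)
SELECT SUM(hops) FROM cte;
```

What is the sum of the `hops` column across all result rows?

6

Base: (n6, hops=0).
Iteration 1: edges from {n6} -> (n14, hops=1), (n7, hops=1).
Iteration 2: edges from {n14,n7} -> (n34, hops=2), (n35, hops=2).
Iteration 3: no outgoing edges from {n34,n35}; recursion stops.
SUM(hops) = 0 + 1 + 1 + 2 + 2 = 6.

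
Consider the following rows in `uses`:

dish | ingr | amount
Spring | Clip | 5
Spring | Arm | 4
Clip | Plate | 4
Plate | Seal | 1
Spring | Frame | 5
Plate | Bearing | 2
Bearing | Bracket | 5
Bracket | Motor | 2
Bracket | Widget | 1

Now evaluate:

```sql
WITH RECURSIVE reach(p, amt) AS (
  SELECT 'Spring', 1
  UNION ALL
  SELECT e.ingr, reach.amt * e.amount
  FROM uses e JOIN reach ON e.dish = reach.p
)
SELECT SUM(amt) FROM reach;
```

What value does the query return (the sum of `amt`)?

895

Base: (Spring, amt=1).
Iteration 1: components of {Spring} -> Arm = 1*4 = 4, Clip = 1*5 = 5, Frame = 1*5 = 5.
Iteration 2: components of {Arm,Clip,Frame} -> Plate = 5*4 = 20.
Iteration 3: components of {Plate} -> Bearing = 20*2 = 40, Seal = 20*1 = 20.
Iteration 4: components of {Bearing,Seal} -> Bracket = 40*5 = 200.
Iteration 5: components of {Bracket} -> Motor = 200*2 = 400, Widget = 200*1 = 200.
Iteration 6: no further components; recursion stops.
SUM(amt) = 1 + 5 + 4 + 5 + 20 + 20 + 40 + 200 + 400 + 200 = 895.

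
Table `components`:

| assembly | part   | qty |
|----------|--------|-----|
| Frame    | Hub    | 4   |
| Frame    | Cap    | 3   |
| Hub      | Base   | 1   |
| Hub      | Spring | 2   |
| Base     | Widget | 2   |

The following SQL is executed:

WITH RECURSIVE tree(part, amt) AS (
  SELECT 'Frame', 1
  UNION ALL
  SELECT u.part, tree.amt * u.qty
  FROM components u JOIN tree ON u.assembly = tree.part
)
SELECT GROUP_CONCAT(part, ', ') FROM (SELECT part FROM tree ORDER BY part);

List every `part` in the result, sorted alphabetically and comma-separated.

Base, Cap, Frame, Hub, Spring, Widget

Base: (Frame, amt=1).
Iteration 1: components of {Frame} -> Cap = 1*3 = 3, Hub = 1*4 = 4.
Iteration 2: components of {Cap,Hub} -> Base = 4*1 = 4, Spring = 4*2 = 8.
Iteration 3: components of {Base,Spring} -> Widget = 4*2 = 8.
Iteration 4: no further components; recursion stops.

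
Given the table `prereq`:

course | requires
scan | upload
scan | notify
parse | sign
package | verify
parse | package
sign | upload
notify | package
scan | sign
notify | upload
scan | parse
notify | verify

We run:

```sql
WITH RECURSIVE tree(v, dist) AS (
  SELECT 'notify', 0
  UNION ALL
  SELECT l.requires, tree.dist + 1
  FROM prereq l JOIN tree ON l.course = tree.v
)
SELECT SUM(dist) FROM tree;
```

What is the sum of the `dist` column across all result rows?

5

Base: (notify, dist=0).
Iteration 1: edges from {notify} -> (package, dist=1), (upload, dist=1), (verify, dist=1).
Iteration 2: edges from {package,upload,verify} -> (verify, dist=2).
Iteration 3: no outgoing edges from {verify}; recursion stops.
SUM(dist) = 0 + 1 + 1 + 1 + 2 = 5.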